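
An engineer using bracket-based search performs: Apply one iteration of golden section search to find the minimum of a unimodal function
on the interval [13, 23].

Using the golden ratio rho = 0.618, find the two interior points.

Golden section search on [13, 23].
Golden ratio rho = 0.618 (approx).
Interior points:
  x_1 = 13 + (1-0.618)*10 = 16.8200
  x_2 = 13 + 0.618*10 = 19.1800
Compare f(x_1) and f(x_2) to determine which subinterval to keep.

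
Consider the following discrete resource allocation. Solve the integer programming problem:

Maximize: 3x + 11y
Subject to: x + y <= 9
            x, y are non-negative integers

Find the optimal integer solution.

Objective: 3x + 11y, constraint: x + y <= 9
Coefficient of y is 11 > coefficient of x is 3, so allocate the entire budget to y.
Optimal: x = 0, y = 9, value = 99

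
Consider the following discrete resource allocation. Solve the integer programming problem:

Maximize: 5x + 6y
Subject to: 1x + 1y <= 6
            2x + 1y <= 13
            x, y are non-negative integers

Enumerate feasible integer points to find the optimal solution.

Constraint 1: 1x + 1y <= 6
Constraint 2: 2x + 1y <= 13
Feasible x range (need y >= 0): 0 <= x <= min(6/1, 13/2) => x in {0, ..., 6}.
Enumerate feasible integer points row by row (the coefficient of y is 6 > 0, so for each x the largest feasible y gives the best value):
  x = 0: y <= min((6 - 1*0)/1, (13 - 2*0)/1) => y in {0, ..., 6}; best 5*0 + 6*6 = 36
  x = 1: y <= min((6 - 1*1)/1, (13 - 2*1)/1) => y in {0, ..., 5}; best 5*1 + 6*5 = 35
  x = 2: y <= min((6 - 1*2)/1, (13 - 2*2)/1) => y in {0, ..., 4}; best 5*2 + 6*4 = 34
  x = 3: y <= min((6 - 1*3)/1, (13 - 2*3)/1) => y in {0, ..., 3}; best 5*3 + 6*3 = 33
  x = 4: y <= min((6 - 1*4)/1, (13 - 2*4)/1) => y in {0, ..., 2}; best 5*4 + 6*2 = 32
  x = 5: y <= min((6 - 1*5)/1, (13 - 2*5)/1) => y in {0, ..., 1}; best 5*5 + 6*1 = 31
  x = 6: y <= min((6 - 1*6)/1, (13 - 2*6)/1) => y in {0}; best 5*6 + 6*0 = 30
The maximum 5x + 6y = 36 is achieved at x = 0, y = 6.
Check: 1*0 + 1*6 = 6 <= 6 and 2*0 + 1*6 = 6 <= 13.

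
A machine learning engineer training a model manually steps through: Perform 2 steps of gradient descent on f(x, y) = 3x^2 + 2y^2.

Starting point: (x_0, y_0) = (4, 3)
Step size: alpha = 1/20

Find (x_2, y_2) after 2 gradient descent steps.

f(x,y) = 3x^2 + 2y^2
grad_x = 6x + 0y, grad_y = 4y + 0x
Step 1: grad = (24, 12), (14/5, 12/5)
Step 2: grad = (84/5, 48/5), (49/25, 48/25)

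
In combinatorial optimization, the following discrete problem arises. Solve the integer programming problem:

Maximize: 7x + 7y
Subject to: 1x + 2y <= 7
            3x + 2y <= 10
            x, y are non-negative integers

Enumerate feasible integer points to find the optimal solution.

Constraint 1: 1x + 2y <= 7
Constraint 2: 3x + 2y <= 10
Feasible x range (need y >= 0): 0 <= x <= min(7/1, 10/3) => x in {0, ..., 3}.
Enumerate feasible integer points row by row (the coefficient of y is 7 > 0, so for each x the largest feasible y gives the best value):
  x = 0: y <= min((7 - 1*0)/2, (10 - 3*0)/2) => y in {0, ..., 3}; best 7*0 + 7*3 = 21
  x = 1: y <= min((7 - 1*1)/2, (10 - 3*1)/2) => y in {0, ..., 3}; best 7*1 + 7*3 = 28
  x = 2: y <= min((7 - 1*2)/2, (10 - 3*2)/2) => y in {0, ..., 2}; best 7*2 + 7*2 = 28
  x = 3: y <= min((7 - 1*3)/2, (10 - 3*3)/2) => y in {0}; best 7*3 + 7*0 = 21
The maximum 7x + 7y = 28 is achieved at x = 1, y = 3.
(The same value 28 is also attained at (2, 2).)
Check: 1*1 + 2*3 = 7 <= 7 and 3*1 + 2*3 = 9 <= 10.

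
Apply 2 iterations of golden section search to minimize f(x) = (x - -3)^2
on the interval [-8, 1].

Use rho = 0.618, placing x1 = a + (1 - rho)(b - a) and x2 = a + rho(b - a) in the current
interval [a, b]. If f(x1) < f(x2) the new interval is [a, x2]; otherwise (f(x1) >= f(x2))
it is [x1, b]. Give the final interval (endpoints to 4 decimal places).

Golden section search for min of f(x) = (x - -3)^2 on [-8, 1].
Each step: x1 = a + (1 - rho)(b - a), x2 = a + rho(b - a); if f(x1) < f(x2) keep [a, x2], otherwise keep [x1, b].
Step 1: [-8.0000, 1.0000], x1=-4.5620 (f=2.4398), x2=-2.4380 (f=0.3158); f(x1) > f(x2) => keep [-4.5620, 1.0000]
Step 2: [-4.5620, 1.0000], x1=-2.4373 (f=0.3166), x2=-1.1247 (f=3.5168); f(x1) < f(x2) => keep [-4.5620, -1.1247]
Final interval: [-4.5620, -1.1247]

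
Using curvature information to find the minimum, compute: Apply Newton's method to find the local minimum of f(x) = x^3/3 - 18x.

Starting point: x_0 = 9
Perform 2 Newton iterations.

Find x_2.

f(x) = x^3/3 - 18x
f'(x) = x^2 - 18, f''(x) = 2x
Newton update: x_{n+1} = x_n - (x_n^2 - 18)/(2*x_n)
Step 1: x_0 = 9, f'=63, f''=18, x_1 = 11/2
Step 2: x_1 = 11/2, f'=49/4, f''=11, x_2 = 193/44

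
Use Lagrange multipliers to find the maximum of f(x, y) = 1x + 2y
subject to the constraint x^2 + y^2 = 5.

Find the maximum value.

Set up Lagrange conditions: grad f = lambda * grad g
  1 = 2*lambda*x
  2 = 2*lambda*y
From these: x/y = 1/2, so x = 1t, y = 2t for some t.
Substitute into constraint: (1t)^2 + (2t)^2 = 5
  t^2 * 5 = 5
  t = sqrt(5/5)
Maximum = 1*x + 2*y = (1^2 + 2^2)*t = 5 * sqrt(5/5) = 5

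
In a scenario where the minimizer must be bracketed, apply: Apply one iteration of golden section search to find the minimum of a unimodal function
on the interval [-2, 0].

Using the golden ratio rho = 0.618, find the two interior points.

Golden section search on [-2, 0].
Golden ratio rho = 0.618 (approx).
Interior points:
  x_1 = -2 + (1-0.618)*2 = -1.2360
  x_2 = -2 + 0.618*2 = -0.7640
Compare f(x_1) and f(x_2) to determine which subinterval to keep.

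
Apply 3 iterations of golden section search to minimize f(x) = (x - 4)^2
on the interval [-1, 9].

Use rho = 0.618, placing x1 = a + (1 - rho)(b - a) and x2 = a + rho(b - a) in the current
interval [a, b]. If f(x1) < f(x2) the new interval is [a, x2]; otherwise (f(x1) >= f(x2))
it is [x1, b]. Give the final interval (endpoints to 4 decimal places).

Golden section search for min of f(x) = (x - 4)^2 on [-1, 9].
Each step: x1 = a + (1 - rho)(b - a), x2 = a + rho(b - a); if f(x1) < f(x2) keep [a, x2], otherwise keep [x1, b].
Step 1: [-1.0000, 9.0000], x1=2.8200 (f=1.3924), x2=5.1800 (f=1.3924); f(x1) = f(x2) (tie, not '<') => keep [2.8200, 9.0000]
Step 2: [2.8200, 9.0000], x1=5.1808 (f=1.3942), x2=6.6392 (f=6.9656); f(x1) < f(x2) => keep [2.8200, 6.6392]
Step 3: [2.8200, 6.6392], x1=4.2789 (f=0.0778), x2=5.1803 (f=1.3931); f(x1) < f(x2) => keep [2.8200, 5.1803]
Final interval: [2.8200, 5.1803]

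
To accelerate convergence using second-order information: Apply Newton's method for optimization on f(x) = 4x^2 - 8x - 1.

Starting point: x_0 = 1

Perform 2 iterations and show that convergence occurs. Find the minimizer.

f(x) = 4x^2 - 8x - 1, f'(x) = 8x + (-8), f''(x) = 8
Step 1: f'(1) = 0, x_1 = 1 - 0/8 = 1
Step 2: f'(1) = 0, x_2 = 1 (converged)
Newton's method converges in 1 step for quadratics.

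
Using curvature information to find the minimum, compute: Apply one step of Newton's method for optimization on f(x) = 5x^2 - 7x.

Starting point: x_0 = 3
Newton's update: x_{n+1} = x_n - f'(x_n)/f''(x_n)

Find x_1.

f(x) = 5x^2 - 7x
f'(x) = 10x + (-7), f''(x) = 10
Newton step: x_1 = x_0 - f'(x_0)/f''(x_0)
f'(3) = 23
x_1 = 3 - 23/10 = 7/10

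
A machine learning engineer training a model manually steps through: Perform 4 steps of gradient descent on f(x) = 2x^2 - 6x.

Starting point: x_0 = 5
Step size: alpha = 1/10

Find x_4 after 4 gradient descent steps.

f(x) = 2x^2 - 6x, f'(x) = 4x + (-6)
Step 1: f'(5) = 14, x_1 = 5 - 1/10 * 14 = 18/5
Step 2: f'(18/5) = 42/5, x_2 = 18/5 - 1/10 * 42/5 = 69/25
Step 3: f'(69/25) = 126/25, x_3 = 69/25 - 1/10 * 126/25 = 282/125
Step 4: f'(282/125) = 378/125, x_4 = 282/125 - 1/10 * 378/125 = 1221/625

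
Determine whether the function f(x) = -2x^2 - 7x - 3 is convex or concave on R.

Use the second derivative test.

f(x) = -2x^2 - 7x - 3
f'(x) = -4x - 7
f''(x) = -4
Since f''(x) = -4 < 0 for all x, f is concave on R.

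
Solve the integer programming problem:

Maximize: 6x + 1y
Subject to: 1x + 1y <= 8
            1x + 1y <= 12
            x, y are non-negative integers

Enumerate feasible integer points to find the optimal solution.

Constraint 1: 1x + 1y <= 8
Constraint 2: 1x + 1y <= 12
Feasible x range (need y >= 0): 0 <= x <= min(8/1, 12/1) => x in {0, ..., 8}.
Enumerate feasible integer points row by row (the coefficient of y is 1 > 0, so for each x the largest feasible y gives the best value):
  x = 0: y <= min((8 - 1*0)/1, (12 - 1*0)/1) => y in {0, ..., 8}; best 6*0 + 1*8 = 8
  x = 1: y <= min((8 - 1*1)/1, (12 - 1*1)/1) => y in {0, ..., 7}; best 6*1 + 1*7 = 13
  x = 2: y <= min((8 - 1*2)/1, (12 - 1*2)/1) => y in {0, ..., 6}; best 6*2 + 1*6 = 18
  x = 3: y <= min((8 - 1*3)/1, (12 - 1*3)/1) => y in {0, ..., 5}; best 6*3 + 1*5 = 23
  x = 4: y <= min((8 - 1*4)/1, (12 - 1*4)/1) => y in {0, ..., 4}; best 6*4 + 1*4 = 28
  x = 5: y <= min((8 - 1*5)/1, (12 - 1*5)/1) => y in {0, ..., 3}; best 6*5 + 1*3 = 33
  x = 6: y <= min((8 - 1*6)/1, (12 - 1*6)/1) => y in {0, ..., 2}; best 6*6 + 1*2 = 38
  x = 7: y <= min((8 - 1*7)/1, (12 - 1*7)/1) => y in {0, ..., 1}; best 6*7 + 1*1 = 43
  x = 8: y <= min((8 - 1*8)/1, (12 - 1*8)/1) => y in {0}; best 6*8 + 1*0 = 48
The maximum 6x + 1y = 48 is achieved at x = 8, y = 0.
Check: 1*8 + 1*0 = 8 <= 8 and 1*8 + 1*0 = 8 <= 12.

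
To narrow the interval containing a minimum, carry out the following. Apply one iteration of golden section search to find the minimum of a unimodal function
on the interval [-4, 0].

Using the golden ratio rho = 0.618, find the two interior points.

Golden section search on [-4, 0].
Golden ratio rho = 0.618 (approx).
Interior points:
  x_1 = -4 + (1-0.618)*4 = -2.4720
  x_2 = -4 + 0.618*4 = -1.5280
Compare f(x_1) and f(x_2) to determine which subinterval to keep.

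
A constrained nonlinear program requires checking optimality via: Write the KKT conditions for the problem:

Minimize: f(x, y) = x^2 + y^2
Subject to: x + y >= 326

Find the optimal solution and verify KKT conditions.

KKT conditions for min x^2 + y^2 s.t. x + y >= 326:
Stationarity: 2x = mu, 2y = mu
So x = y = mu/2.
Complementary slackness: mu*(x + y - 326) = 0
Primal feasibility: x + y >= 326; dual feasibility: mu >= 0
If mu = 0 then x = y = 0, but 0 + 0 < 326 is infeasible, so the constraint is active.
Constraint active: x + y = 2*(mu/2) = 326 => mu = 326
x = y = 163, f = 53138
Verify: stationarity 2*163 = 326 = mu; primal 163 + 163 = 326 >= 326; dual mu = 326 >= 0; complementary slackness 326*(326 - 326) = 0. All KKT conditions hold.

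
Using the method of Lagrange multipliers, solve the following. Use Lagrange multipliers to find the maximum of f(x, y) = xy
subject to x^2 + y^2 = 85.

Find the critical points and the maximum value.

Lagrange conditions: y = 2*lambda*x and x = 2*lambda*y
If x = 0 then y = 0, violating the constraint, so x, y != 0.
Dividing: y/x = x/y => x^2 = y^2 => y = x or y = -x
Constraint: 2x^2 = 85 => x^2 = 85/2 => x = +/-sqrt(85/2)
Critical points: (sqrt(85/2), sqrt(85/2)), (-sqrt(85/2), -sqrt(85/2)), (sqrt(85/2), -sqrt(85/2)), (-sqrt(85/2), sqrt(85/2))
  y = x:  xy = x^2 = 85/2  at (sqrt(85/2), sqrt(85/2)) and (-sqrt(85/2), -sqrt(85/2))
  y = -x: xy = -x^2 = -85/2 at (sqrt(85/2), -sqrt(85/2)) and (-sqrt(85/2), sqrt(85/2))
Maximum xy = 85/2 at (sqrt(85/2), sqrt(85/2)) and (-sqrt(85/2), -sqrt(85/2))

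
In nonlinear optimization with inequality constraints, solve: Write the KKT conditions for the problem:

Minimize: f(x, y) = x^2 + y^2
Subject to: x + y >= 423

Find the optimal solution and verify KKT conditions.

KKT conditions for min x^2 + y^2 s.t. x + y >= 423:
Stationarity: 2x = mu, 2y = mu
So x = y = mu/2.
Complementary slackness: mu*(x + y - 423) = 0
Primal feasibility: x + y >= 423; dual feasibility: mu >= 0
If mu = 0 then x = y = 0, but 0 + 0 < 423 is infeasible, so the constraint is active.
Constraint active: x + y = 2*(mu/2) = 423 => mu = 423
x = y = 423/2, f = 178929/2
Verify: stationarity 2*(423/2) = 423 = mu; primal 423/2 + 423/2 = 423 >= 423; dual mu = 423 >= 0; complementary slackness 423*(423 - 423) = 0. All KKT conditions hold.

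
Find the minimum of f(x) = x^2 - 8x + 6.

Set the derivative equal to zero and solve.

f(x) = x^2 - 8x + 6
f'(x) = 2x + (-8) = 0
x = 8/2 = 4
f(4) = -10
Since f''(x) = 2 > 0, this is a minimum.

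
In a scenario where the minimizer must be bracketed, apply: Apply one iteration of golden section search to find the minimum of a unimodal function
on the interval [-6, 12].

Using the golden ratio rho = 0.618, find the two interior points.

Golden section search on [-6, 12].
Golden ratio rho = 0.618 (approx).
Interior points:
  x_1 = -6 + (1-0.618)*18 = 0.8760
  x_2 = -6 + 0.618*18 = 5.1240
Compare f(x_1) and f(x_2) to determine which subinterval to keep.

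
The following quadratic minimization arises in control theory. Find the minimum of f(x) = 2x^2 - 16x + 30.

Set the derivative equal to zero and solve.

f(x) = 2x^2 - 16x + 30
f'(x) = 4x + (-16) = 0
x = 16/4 = 4
f(4) = -2
Since f''(x) = 4 > 0, this is a minimum.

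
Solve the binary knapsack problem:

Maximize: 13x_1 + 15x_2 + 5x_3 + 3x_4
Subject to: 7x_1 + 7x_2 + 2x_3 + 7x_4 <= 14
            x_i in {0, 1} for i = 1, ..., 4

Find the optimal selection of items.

Items: item 1 (v=13, w=7), item 2 (v=15, w=7), item 3 (v=5, w=2), item 4 (v=3, w=7)
Capacity: 14
Checking all 16 subsets (w = total weight, v = total value):
  {}: w = 0, v = 0
  {1}: w = 7, v = 13
  {2}: w = 7, v = 15
  {3}: w = 2, v = 5
  {4}: w = 7, v = 3
  {1, 2}: w = 14, v = 28
  {1, 3}: w = 9, v = 18
  {1, 4}: w = 14, v = 16
  {2, 3}: w = 9, v = 20
  {2, 4}: w = 14, v = 18
  {3, 4}: w = 9, v = 8
  {1, 2, 3}: w = 16 > 14, infeasible
  {1, 2, 4}: w = 21 > 14, infeasible
  {1, 3, 4}: w = 16 > 14, infeasible
  {2, 3, 4}: w = 16 > 14, infeasible
  {1, 2, 3, 4}: w = 23 > 14, infeasible
Best feasible subset: items [1, 2]
Total weight: 14 <= 14, total value: 28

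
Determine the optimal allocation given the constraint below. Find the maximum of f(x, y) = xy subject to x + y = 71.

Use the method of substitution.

Substitute y = 71 - x into f(x,y) = xy:
g(x) = x(71 - x) = 71x - x^2
g'(x) = 71 - 2x = 0  =>  x = 71/2
y = 71 - 71/2 = 71/2
Maximum value = (71/2) * (71/2) = 5041/4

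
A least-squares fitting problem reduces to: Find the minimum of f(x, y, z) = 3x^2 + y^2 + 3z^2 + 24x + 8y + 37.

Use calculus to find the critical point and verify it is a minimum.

f(x,y,z) = 3x^2 + y^2 + 3z^2 + 24x + 8y + 37
df/dx = 6x + (24) = 0 => x = -4
df/dy = 2y + (8) = 0 => y = -4
df/dz = 6z + (0) = 0 => z = 0
f(-4,-4,0) = 3*(-4)^2 + 1*(-4)^2 + 3*(0)^2 + 24*(-4) + 8*(-4) + 37 = -27
Hessian is diagonal with entries 6, 2, 6 > 0, confirmed minimum.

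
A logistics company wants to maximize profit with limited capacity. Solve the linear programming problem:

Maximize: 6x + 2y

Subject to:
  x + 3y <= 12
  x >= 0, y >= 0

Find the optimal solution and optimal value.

The feasible region has vertices at [(0, 0), (12, 0), (0, 4)].
Checking objective 6x + 2y at each vertex:
  (0, 0): 6*0 + 2*0 = 0
  (12, 0): 6*12 + 2*0 = 72
  (0, 4): 6*0 + 2*4 = 8
Maximum is 72 at (12, 0).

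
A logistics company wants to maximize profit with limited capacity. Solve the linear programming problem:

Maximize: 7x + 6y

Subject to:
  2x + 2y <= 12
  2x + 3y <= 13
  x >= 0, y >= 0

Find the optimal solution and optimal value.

Feasible vertices: (0, 0), (0, 13/3), (5, 1), (6, 0)
Objective 7x + 6y at each:
  (0, 0): 0
  (0, 13/3): 26
  (5, 1): 41
  (6, 0): 42
Maximum is 42 at (6, 0).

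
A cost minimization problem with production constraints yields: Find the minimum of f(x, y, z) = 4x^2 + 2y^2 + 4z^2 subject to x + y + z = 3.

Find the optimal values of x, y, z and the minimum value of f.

Using Lagrange multipliers on f = 4x^2 + 2y^2 + 4z^2 with constraint x + y + z = 3:
Conditions: 2*4*x = lambda, 2*2*y = lambda, 2*4*z = lambda
So x = lambda/8, y = lambda/4, z = lambda/8
Substituting into constraint: lambda * (1/2) = 3
lambda = 6
x = 3/4, y = 3/2, z = 3/4
Minimum value = 9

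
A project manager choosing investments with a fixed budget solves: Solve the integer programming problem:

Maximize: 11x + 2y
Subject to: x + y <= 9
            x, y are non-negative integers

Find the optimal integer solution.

Objective: 11x + 2y, constraint: x + y <= 9
Coefficient of x is 11 >= coefficient of y is 2, so allocate the entire budget to x.
Optimal: x = 9, y = 0, value = 99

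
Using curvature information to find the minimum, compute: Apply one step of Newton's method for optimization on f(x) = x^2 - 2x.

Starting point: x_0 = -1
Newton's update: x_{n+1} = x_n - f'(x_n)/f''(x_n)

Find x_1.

f(x) = x^2 - 2x
f'(x) = 2x + (-2), f''(x) = 2
Newton step: x_1 = x_0 - f'(x_0)/f''(x_0)
f'(-1) = -4
x_1 = -1 - -4/2 = 1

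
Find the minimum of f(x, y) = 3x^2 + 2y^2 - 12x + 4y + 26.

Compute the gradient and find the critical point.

f(x,y) = 3x^2 + 2y^2 - 12x + 4y + 26
df/dx = 6x + (-12) = 0  =>  x = 2
df/dy = 4y + (4) = 0  =>  y = -1
f(2, -1) = 3*(2)^2 + 2*(-1)^2 + -12*(2) + 4*(-1) + 26 = 12
Hessian is diagonal with entries 6, 4 > 0, so this is a minimum.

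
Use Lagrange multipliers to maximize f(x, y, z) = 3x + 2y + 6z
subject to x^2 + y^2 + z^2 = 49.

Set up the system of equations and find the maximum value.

Lagrange conditions: 3 = 2*lambda*x, 2 = 2*lambda*y, 6 = 2*lambda*z
So x:3 = y:2 = z:6, i.e. x = 3t, y = 2t, z = 6t
Constraint: t^2*(3^2 + 2^2 + 6^2) = 49
  t^2 * 49 = 49  =>  t = sqrt(1)
Maximum = 3*3t + 2*2t + 6*6t = 49*sqrt(1) = 49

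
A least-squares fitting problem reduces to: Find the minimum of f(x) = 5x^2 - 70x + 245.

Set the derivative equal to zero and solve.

f(x) = 5x^2 - 70x + 245
f'(x) = 10x + (-70) = 0
x = 70/10 = 7
f(7) = 0
Since f''(x) = 10 > 0, this is a minimum.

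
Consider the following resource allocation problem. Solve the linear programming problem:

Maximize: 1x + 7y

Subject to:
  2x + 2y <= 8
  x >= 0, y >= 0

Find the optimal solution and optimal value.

The feasible region has vertices at [(0, 0), (4, 0), (0, 4)].
Checking objective 1x + 7y at each vertex:
  (0, 0): 1*0 + 7*0 = 0
  (4, 0): 1*4 + 7*0 = 4
  (0, 4): 1*0 + 7*4 = 28
Maximum is 28 at (0, 4).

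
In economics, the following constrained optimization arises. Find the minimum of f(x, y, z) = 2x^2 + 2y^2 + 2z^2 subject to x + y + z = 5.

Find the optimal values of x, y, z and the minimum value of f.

Using Lagrange multipliers on f = 2x^2 + 2y^2 + 2z^2 with constraint x + y + z = 5:
Conditions: 2*2*x = lambda, 2*2*y = lambda, 2*2*z = lambda
So x = lambda/4, y = lambda/4, z = lambda/4
Substituting into constraint: lambda * (3/4) = 5
lambda = 20/3
x = 5/3, y = 5/3, z = 5/3
Minimum value = 50/3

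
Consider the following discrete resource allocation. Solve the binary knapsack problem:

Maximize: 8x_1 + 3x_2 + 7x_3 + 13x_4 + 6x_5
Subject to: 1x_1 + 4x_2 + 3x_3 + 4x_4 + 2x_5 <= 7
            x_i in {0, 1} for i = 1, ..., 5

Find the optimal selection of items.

Items: item 1 (v=8, w=1), item 2 (v=3, w=4), item 3 (v=7, w=3), item 4 (v=13, w=4), item 5 (v=6, w=2)
Capacity: 7
Checking all 32 subsets (w = total weight, v = total value):
  {}: w = 0, v = 0
  {1}: w = 1, v = 8
  {2}: w = 4, v = 3
  {3}: w = 3, v = 7
  {4}: w = 4, v = 13
  {5}: w = 2, v = 6
  {1, 2}: w = 5, v = 11
  {1, 3}: w = 4, v = 15
  {1, 4}: w = 5, v = 21
  {1, 5}: w = 3, v = 14
  {2, 3}: w = 7, v = 10
  {2, 4}: w = 8 > 7, infeasible
  {2, 5}: w = 6, v = 9
  {3, 4}: w = 7, v = 20
  {3, 5}: w = 5, v = 13
  {4, 5}: w = 6, v = 19
  {1, 2, 3}: w = 8 > 7, infeasible
  {1, 2, 4}: w = 9 > 7, infeasible
  {1, 2, 5}: w = 7, v = 17
  {1, 3, 4}: w = 8 > 7, infeasible
  {1, 3, 5}: w = 6, v = 21
  {1, 4, 5}: w = 7, v = 27
  {2, 3, 4}: w = 11 > 7, infeasible
  {2, 3, 5}: w = 9 > 7, infeasible
  {2, 4, 5}: w = 10 > 7, infeasible
  {3, 4, 5}: w = 9 > 7, infeasible
  {1, 2, 3, 4}: w = 12 > 7, infeasible
  {1, 2, 3, 5}: w = 10 > 7, infeasible
  {1, 2, 4, 5}: w = 11 > 7, infeasible
  {1, 3, 4, 5}: w = 10 > 7, infeasible
  {2, 3, 4, 5}: w = 13 > 7, infeasible
  {1, 2, 3, 4, 5}: w = 14 > 7, infeasible
Best feasible subset: items [1, 4, 5]
Total weight: 7 <= 7, total value: 27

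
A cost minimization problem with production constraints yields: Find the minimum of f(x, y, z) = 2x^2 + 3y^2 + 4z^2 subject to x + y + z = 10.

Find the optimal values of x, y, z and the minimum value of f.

Using Lagrange multipliers on f = 2x^2 + 3y^2 + 4z^2 with constraint x + y + z = 10:
Conditions: 2*2*x = lambda, 2*3*y = lambda, 2*4*z = lambda
So x = lambda/4, y = lambda/6, z = lambda/8
Substituting into constraint: lambda * (13/24) = 10
lambda = 240/13
x = 60/13, y = 40/13, z = 30/13
Minimum value = 1200/13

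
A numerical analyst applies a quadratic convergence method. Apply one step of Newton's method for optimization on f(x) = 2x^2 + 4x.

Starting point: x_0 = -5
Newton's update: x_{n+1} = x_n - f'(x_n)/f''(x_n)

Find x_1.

f(x) = 2x^2 + 4x
f'(x) = 4x + (4), f''(x) = 4
Newton step: x_1 = x_0 - f'(x_0)/f''(x_0)
f'(-5) = -16
x_1 = -5 - -16/4 = -1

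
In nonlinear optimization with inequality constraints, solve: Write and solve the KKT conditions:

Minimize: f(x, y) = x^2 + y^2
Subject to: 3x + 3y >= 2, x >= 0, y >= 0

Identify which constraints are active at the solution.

KKT conditions for min x^2 + y^2 s.t. 3x + 3y >= 2, x >= 0, y >= 0:
Stationarity: 2x = mu*3 + mu_x, 2y = mu*3 + mu_y, with mu, mu_x, mu_y >= 0
Complementary slackness: mu*(3x + 3y - 2) = 0, mu_x*x = 0, mu_y*y = 0
(0, 0) is infeasible (3*0 + 3*0 < 2), so if mu = 0 stationarity would force x = mu_x/2 >= 0, y = mu_y/2 >= 0 with mu_x*x = mu_y*y = 0, i.e. x = y = 0: contradiction. Hence mu > 0 and 3x + 3y = 2 is active.
Try x > 0, y > 0 (so mu_x = mu_y = 0): x = 3*mu/2, y = 3*mu/2
Substitute: 3*(3*mu/2) + 3*(3*mu/2) = 2
  mu*18/2 = 2 => mu = 2/9
x* = 1/3 > 0, y* = 1/3 > 0, consistent with mu_x = mu_y = 0.
f is convex and the constraints are linear, so this KKT point is the global minimum.
f* = 2/9
Active constraints: 3x + 3y >= 2 (holds with equality, mu = 2/9 > 0); x >= 0 and y >= 0 are inactive (mu_x = mu_y = 0).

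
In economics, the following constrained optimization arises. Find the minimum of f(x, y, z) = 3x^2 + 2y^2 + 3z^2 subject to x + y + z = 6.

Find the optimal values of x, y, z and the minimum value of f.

Using Lagrange multipliers on f = 3x^2 + 2y^2 + 3z^2 with constraint x + y + z = 6:
Conditions: 2*3*x = lambda, 2*2*y = lambda, 2*3*z = lambda
So x = lambda/6, y = lambda/4, z = lambda/6
Substituting into constraint: lambda * (7/12) = 6
lambda = 72/7
x = 12/7, y = 18/7, z = 12/7
Minimum value = 216/7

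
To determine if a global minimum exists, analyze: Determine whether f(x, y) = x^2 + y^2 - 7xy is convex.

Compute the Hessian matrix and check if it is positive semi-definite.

f(x,y) = x^2 + y^2 - 7xy
Hessian H = [[2, -7], [-7, 2]]
trace(H) = 4, det(H) = -45
Eigenvalues: (4 +/- sqrt(196)) / 2 = 9, -5
Since not both eigenvalues positive, f is neither convex nor concave.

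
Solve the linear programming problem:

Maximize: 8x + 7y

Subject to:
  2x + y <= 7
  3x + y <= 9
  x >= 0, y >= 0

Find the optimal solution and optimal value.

Feasible vertices: (0, 0), (0, 7), (2, 3), (3, 0)
Objective 8x + 7y at each:
  (0, 0): 0
  (0, 7): 49
  (2, 3): 37
  (3, 0): 24
Maximum is 49 at (0, 7).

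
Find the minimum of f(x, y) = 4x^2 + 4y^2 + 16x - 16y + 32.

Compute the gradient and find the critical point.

f(x,y) = 4x^2 + 4y^2 + 16x - 16y + 32
df/dx = 8x + (16) = 0  =>  x = -2
df/dy = 8y + (-16) = 0  =>  y = 2
f(-2, 2) = 4*(-2)^2 + 4*(2)^2 + 16*(-2) + -16*(2) + 32 = 0
Hessian is diagonal with entries 8, 8 > 0, so this is a minimum.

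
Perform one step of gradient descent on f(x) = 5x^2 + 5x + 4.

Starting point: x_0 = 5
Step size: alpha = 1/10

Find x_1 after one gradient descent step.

f(x) = 5x^2 + 5x + 4
f'(x) = 10x + 5
f'(5) = 10*5 + (5) = 55
x_1 = x_0 - alpha * f'(x_0) = 5 - 1/10 * 55 = -1/2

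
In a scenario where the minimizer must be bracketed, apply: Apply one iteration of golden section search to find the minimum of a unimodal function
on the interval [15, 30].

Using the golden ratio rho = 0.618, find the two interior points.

Golden section search on [15, 30].
Golden ratio rho = 0.618 (approx).
Interior points:
  x_1 = 15 + (1-0.618)*15 = 20.7300
  x_2 = 15 + 0.618*15 = 24.2700
Compare f(x_1) and f(x_2) to determine which subinterval to keep.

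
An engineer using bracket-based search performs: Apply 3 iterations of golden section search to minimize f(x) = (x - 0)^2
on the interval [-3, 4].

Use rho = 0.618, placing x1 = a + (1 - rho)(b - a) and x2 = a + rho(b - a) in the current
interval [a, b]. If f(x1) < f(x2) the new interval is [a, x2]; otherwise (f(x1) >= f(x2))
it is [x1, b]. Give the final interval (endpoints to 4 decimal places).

Golden section search for min of f(x) = (x - 0)^2 on [-3, 4].
Each step: x1 = a + (1 - rho)(b - a), x2 = a + rho(b - a); if f(x1) < f(x2) keep [a, x2], otherwise keep [x1, b].
Step 1: [-3.0000, 4.0000], x1=-0.3260 (f=0.1063), x2=1.3260 (f=1.7583); f(x1) < f(x2) => keep [-3.0000, 1.3260]
Step 2: [-3.0000, 1.3260], x1=-1.3475 (f=1.8157), x2=-0.3265 (f=0.1066); f(x1) > f(x2) => keep [-1.3475, 1.3260]
Step 3: [-1.3475, 1.3260], x1=-0.3262 (f=0.1064), x2=0.3047 (f=0.0929); f(x1) > f(x2) => keep [-0.3262, 1.3260]
Final interval: [-0.3262, 1.3260]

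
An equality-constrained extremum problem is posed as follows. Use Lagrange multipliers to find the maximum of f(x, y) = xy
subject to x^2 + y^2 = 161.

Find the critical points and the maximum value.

Lagrange conditions: y = 2*lambda*x and x = 2*lambda*y
If x = 0 then y = 0, violating the constraint, so x, y != 0.
Dividing: y/x = x/y => x^2 = y^2 => y = x or y = -x
Constraint: 2x^2 = 161 => x^2 = 161/2 => x = +/-sqrt(161/2)
Critical points: (sqrt(161/2), sqrt(161/2)), (-sqrt(161/2), -sqrt(161/2)), (sqrt(161/2), -sqrt(161/2)), (-sqrt(161/2), sqrt(161/2))
  y = x:  xy = x^2 = 161/2  at (sqrt(161/2), sqrt(161/2)) and (-sqrt(161/2), -sqrt(161/2))
  y = -x: xy = -x^2 = -161/2 at (sqrt(161/2), -sqrt(161/2)) and (-sqrt(161/2), sqrt(161/2))
Maximum xy = 161/2 at (sqrt(161/2), sqrt(161/2)) and (-sqrt(161/2), -sqrt(161/2))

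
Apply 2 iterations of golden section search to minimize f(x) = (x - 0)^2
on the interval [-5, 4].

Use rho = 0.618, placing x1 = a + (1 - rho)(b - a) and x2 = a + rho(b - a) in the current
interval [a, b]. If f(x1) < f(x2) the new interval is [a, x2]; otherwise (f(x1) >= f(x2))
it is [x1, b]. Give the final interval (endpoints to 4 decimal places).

Golden section search for min of f(x) = (x - 0)^2 on [-5, 4].
Each step: x1 = a + (1 - rho)(b - a), x2 = a + rho(b - a); if f(x1) < f(x2) keep [a, x2], otherwise keep [x1, b].
Step 1: [-5.0000, 4.0000], x1=-1.5620 (f=2.4398), x2=0.5620 (f=0.3158); f(x1) > f(x2) => keep [-1.5620, 4.0000]
Step 2: [-1.5620, 4.0000], x1=0.5627 (f=0.3166), x2=1.8753 (f=3.5168); f(x1) < f(x2) => keep [-1.5620, 1.8753]
Final interval: [-1.5620, 1.8753]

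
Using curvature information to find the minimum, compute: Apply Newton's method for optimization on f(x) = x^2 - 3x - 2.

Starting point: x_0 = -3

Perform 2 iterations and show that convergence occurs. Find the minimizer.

f(x) = x^2 - 3x - 2, f'(x) = 2x + (-3), f''(x) = 2
Step 1: f'(-3) = -9, x_1 = -3 - -9/2 = 3/2
Step 2: f'(3/2) = 0, x_2 = 3/2 (converged)
Newton's method converges in 1 step for quadratics.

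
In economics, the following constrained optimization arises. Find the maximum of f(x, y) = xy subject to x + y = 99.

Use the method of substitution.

Substitute y = 99 - x into f(x,y) = xy:
g(x) = x(99 - x) = 99x - x^2
g'(x) = 99 - 2x = 0  =>  x = 99/2
y = 99 - 99/2 = 99/2
Maximum value = (99/2) * (99/2) = 9801/4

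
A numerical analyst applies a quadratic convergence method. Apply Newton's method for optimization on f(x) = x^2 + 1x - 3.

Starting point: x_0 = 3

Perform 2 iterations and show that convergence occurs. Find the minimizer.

f(x) = x^2 + 1x - 3, f'(x) = 2x + (1), f''(x) = 2
Step 1: f'(3) = 7, x_1 = 3 - 7/2 = -1/2
Step 2: f'(-1/2) = 0, x_2 = -1/2 (converged)
Newton's method converges in 1 step for quadratics.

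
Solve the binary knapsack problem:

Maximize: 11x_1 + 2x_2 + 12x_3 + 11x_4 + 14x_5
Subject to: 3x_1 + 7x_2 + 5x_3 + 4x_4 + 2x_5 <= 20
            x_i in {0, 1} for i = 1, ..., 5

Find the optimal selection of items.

Items: item 1 (v=11, w=3), item 2 (v=2, w=7), item 3 (v=12, w=5), item 4 (v=11, w=4), item 5 (v=14, w=2)
Capacity: 20
Checking all 32 subsets (w = total weight, v = total value):
  {}: w = 0, v = 0
  {1}: w = 3, v = 11
  {2}: w = 7, v = 2
  {3}: w = 5, v = 12
  {4}: w = 4, v = 11
  {5}: w = 2, v = 14
  {1, 2}: w = 10, v = 13
  {1, 3}: w = 8, v = 23
  {1, 4}: w = 7, v = 22
  {1, 5}: w = 5, v = 25
  {2, 3}: w = 12, v = 14
  {2, 4}: w = 11, v = 13
  {2, 5}: w = 9, v = 16
  {3, 4}: w = 9, v = 23
  {3, 5}: w = 7, v = 26
  {4, 5}: w = 6, v = 25
  {1, 2, 3}: w = 15, v = 25
  {1, 2, 4}: w = 14, v = 24
  {1, 2, 5}: w = 12, v = 27
  {1, 3, 4}: w = 12, v = 34
  {1, 3, 5}: w = 10, v = 37
  {1, 4, 5}: w = 9, v = 36
  {2, 3, 4}: w = 16, v = 25
  {2, 3, 5}: w = 14, v = 28
  {2, 4, 5}: w = 13, v = 27
  {3, 4, 5}: w = 11, v = 37
  {1, 2, 3, 4}: w = 19, v = 36
  {1, 2, 3, 5}: w = 17, v = 39
  {1, 2, 4, 5}: w = 16, v = 38
  {1, 3, 4, 5}: w = 14, v = 48
  {2, 3, 4, 5}: w = 18, v = 39
  {1, 2, 3, 4, 5}: w = 21 > 20, infeasible
Best feasible subset: items [1, 3, 4, 5]
Total weight: 14 <= 20, total value: 48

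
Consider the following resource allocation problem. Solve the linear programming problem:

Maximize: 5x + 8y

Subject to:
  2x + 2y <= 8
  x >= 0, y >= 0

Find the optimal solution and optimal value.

The feasible region has vertices at [(0, 0), (4, 0), (0, 4)].
Checking objective 5x + 8y at each vertex:
  (0, 0): 5*0 + 8*0 = 0
  (4, 0): 5*4 + 8*0 = 20
  (0, 4): 5*0 + 8*4 = 32
Maximum is 32 at (0, 4).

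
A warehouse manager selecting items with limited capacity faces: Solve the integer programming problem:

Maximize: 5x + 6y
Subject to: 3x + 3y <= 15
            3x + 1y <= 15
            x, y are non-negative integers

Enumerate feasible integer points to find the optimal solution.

Constraint 1: 3x + 3y <= 15
Constraint 2: 3x + 1y <= 15
Feasible x range (need y >= 0): 0 <= x <= min(15/3, 15/3) => x in {0, ..., 5}.
Enumerate feasible integer points row by row (the coefficient of y is 6 > 0, so for each x the largest feasible y gives the best value):
  x = 0: y <= min((15 - 3*0)/3, (15 - 3*0)/1) => y in {0, ..., 5}; best 5*0 + 6*5 = 30
  x = 1: y <= min((15 - 3*1)/3, (15 - 3*1)/1) => y in {0, ..., 4}; best 5*1 + 6*4 = 29
  x = 2: y <= min((15 - 3*2)/3, (15 - 3*2)/1) => y in {0, ..., 3}; best 5*2 + 6*3 = 28
  x = 3: y <= min((15 - 3*3)/3, (15 - 3*3)/1) => y in {0, ..., 2}; best 5*3 + 6*2 = 27
  x = 4: y <= min((15 - 3*4)/3, (15 - 3*4)/1) => y in {0, ..., 1}; best 5*4 + 6*1 = 26
  x = 5: y <= min((15 - 3*5)/3, (15 - 3*5)/1) => y in {0}; best 5*5 + 6*0 = 25
The maximum 5x + 6y = 30 is achieved at x = 0, y = 5.
Check: 3*0 + 3*5 = 15 <= 15 and 3*0 + 1*5 = 5 <= 15.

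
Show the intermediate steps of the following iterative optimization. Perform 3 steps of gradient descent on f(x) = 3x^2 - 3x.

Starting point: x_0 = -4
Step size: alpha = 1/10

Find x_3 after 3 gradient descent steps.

f(x) = 3x^2 - 3x, f'(x) = 6x + (-3)
Step 1: f'(-4) = -27, x_1 = -4 - 1/10 * -27 = -13/10
Step 2: f'(-13/10) = -54/5, x_2 = -13/10 - 1/10 * -54/5 = -11/50
Step 3: f'(-11/50) = -108/25, x_3 = -11/50 - 1/10 * -108/25 = 53/250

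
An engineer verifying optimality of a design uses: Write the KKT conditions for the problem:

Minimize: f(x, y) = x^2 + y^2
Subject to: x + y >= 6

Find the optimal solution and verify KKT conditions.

KKT conditions for min x^2 + y^2 s.t. x + y >= 6:
Stationarity: 2x = mu, 2y = mu
So x = y = mu/2.
Complementary slackness: mu*(x + y - 6) = 0
Primal feasibility: x + y >= 6; dual feasibility: mu >= 0
If mu = 0 then x = y = 0, but 0 + 0 < 6 is infeasible, so the constraint is active.
Constraint active: x + y = 2*(mu/2) = 6 => mu = 6
x = y = 3, f = 18
Verify: stationarity 2*3 = 6 = mu; primal 3 + 3 = 6 >= 6; dual mu = 6 >= 0; complementary slackness 6*(6 - 6) = 0. All KKT conditions hold.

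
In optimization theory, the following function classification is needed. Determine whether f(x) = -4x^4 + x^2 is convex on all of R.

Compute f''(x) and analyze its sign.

f(x) = -4x^4 + x^2
f'(x) = -16x^3 + 2x
f''(x) = -48x^2 + 2
f''(x) = -48x^2 + 2 -> -inf as |x| -> inf
Therefore, f is not globally convex on R.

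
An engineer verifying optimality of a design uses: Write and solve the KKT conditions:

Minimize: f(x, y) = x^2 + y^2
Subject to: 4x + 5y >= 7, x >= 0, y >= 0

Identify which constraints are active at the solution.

KKT conditions for min x^2 + y^2 s.t. 4x + 5y >= 7, x >= 0, y >= 0:
Stationarity: 2x = mu*4 + mu_x, 2y = mu*5 + mu_y, with mu, mu_x, mu_y >= 0
Complementary slackness: mu*(4x + 5y - 7) = 0, mu_x*x = 0, mu_y*y = 0
(0, 0) is infeasible (4*0 + 5*0 < 7), so if mu = 0 stationarity would force x = mu_x/2 >= 0, y = mu_y/2 >= 0 with mu_x*x = mu_y*y = 0, i.e. x = y = 0: contradiction. Hence mu > 0 and 4x + 5y = 7 is active.
Try x > 0, y > 0 (so mu_x = mu_y = 0): x = 4*mu/2, y = 5*mu/2
Substitute: 4*(4*mu/2) + 5*(5*mu/2) = 7
  mu*41/2 = 7 => mu = 14/41
x* = 28/41 > 0, y* = 35/41 > 0, consistent with mu_x = mu_y = 0.
f is convex and the constraints are linear, so this KKT point is the global minimum.
f* = 49/41
Active constraints: 4x + 5y >= 7 (holds with equality, mu = 14/41 > 0); x >= 0 and y >= 0 are inactive (mu_x = mu_y = 0).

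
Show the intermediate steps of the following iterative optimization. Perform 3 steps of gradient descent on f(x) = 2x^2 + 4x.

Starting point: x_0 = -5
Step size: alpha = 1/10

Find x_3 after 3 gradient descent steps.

f(x) = 2x^2 + 4x, f'(x) = 4x + (4)
Step 1: f'(-5) = -16, x_1 = -5 - 1/10 * -16 = -17/5
Step 2: f'(-17/5) = -48/5, x_2 = -17/5 - 1/10 * -48/5 = -61/25
Step 3: f'(-61/25) = -144/25, x_3 = -61/25 - 1/10 * -144/25 = -233/125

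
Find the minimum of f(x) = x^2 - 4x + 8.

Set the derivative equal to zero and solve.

f(x) = x^2 - 4x + 8
f'(x) = 2x + (-4) = 0
x = 4/2 = 2
f(2) = 4
Since f''(x) = 2 > 0, this is a minimum.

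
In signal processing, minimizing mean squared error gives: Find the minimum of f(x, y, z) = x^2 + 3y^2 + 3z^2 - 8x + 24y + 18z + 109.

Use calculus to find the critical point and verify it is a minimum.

f(x,y,z) = x^2 + 3y^2 + 3z^2 - 8x + 24y + 18z + 109
df/dx = 2x + (-8) = 0 => x = 4
df/dy = 6y + (24) = 0 => y = -4
df/dz = 6z + (18) = 0 => z = -3
f(4,-4,-3) = 1*(4)^2 + 3*(-4)^2 + 3*(-3)^2 + -8*(4) + 24*(-4) + 18*(-3) + 109 = 18
Hessian is diagonal with entries 2, 6, 6 > 0, confirmed minimum.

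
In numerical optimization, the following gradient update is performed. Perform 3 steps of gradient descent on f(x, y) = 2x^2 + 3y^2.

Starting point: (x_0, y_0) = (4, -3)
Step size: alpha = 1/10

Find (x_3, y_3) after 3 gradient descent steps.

f(x,y) = 2x^2 + 3y^2
grad_x = 4x + 0y, grad_y = 6y + 0x
Step 1: grad = (16, -18), (12/5, -6/5)
Step 2: grad = (48/5, -36/5), (36/25, -12/25)
Step 3: grad = (144/25, -72/25), (108/125, -24/125)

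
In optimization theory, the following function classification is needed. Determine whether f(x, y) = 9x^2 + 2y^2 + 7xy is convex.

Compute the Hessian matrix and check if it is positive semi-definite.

f(x,y) = 9x^2 + 2y^2 + 7xy
Hessian H = [[18, 7], [7, 4]]
trace(H) = 22, det(H) = 23
Eigenvalues: (22 +/- sqrt(392)) / 2 = 20.9, 1.101
Since both eigenvalues > 0, f is convex.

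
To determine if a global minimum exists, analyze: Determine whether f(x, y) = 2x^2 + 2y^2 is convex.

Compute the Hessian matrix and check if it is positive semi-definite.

f(x,y) = 2x^2 + 2y^2
Hessian H = [[4, 0], [0, 4]]
trace(H) = 8, det(H) = 16
Eigenvalues: (8 +/- sqrt(0)) / 2 = 4, 4
Since both eigenvalues > 0, f is convex.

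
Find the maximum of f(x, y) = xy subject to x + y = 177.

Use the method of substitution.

Substitute y = 177 - x into f(x,y) = xy:
g(x) = x(177 - x) = 177x - x^2
g'(x) = 177 - 2x = 0  =>  x = 177/2
y = 177 - 177/2 = 177/2
Maximum value = (177/2) * (177/2) = 31329/4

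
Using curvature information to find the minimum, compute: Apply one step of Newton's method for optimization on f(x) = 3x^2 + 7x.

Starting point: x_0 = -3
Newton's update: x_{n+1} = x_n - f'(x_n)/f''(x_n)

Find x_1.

f(x) = 3x^2 + 7x
f'(x) = 6x + (7), f''(x) = 6
Newton step: x_1 = x_0 - f'(x_0)/f''(x_0)
f'(-3) = -11
x_1 = -3 - -11/6 = -7/6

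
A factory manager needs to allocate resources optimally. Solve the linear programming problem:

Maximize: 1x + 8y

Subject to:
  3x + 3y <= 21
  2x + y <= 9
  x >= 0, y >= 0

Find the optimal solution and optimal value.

Feasible vertices: (0, 0), (0, 7), (2, 5), (9/2, 0)
Objective 1x + 8y at each:
  (0, 0): 0
  (0, 7): 56
  (2, 5): 42
  (9/2, 0): 9/2
Maximum is 56 at (0, 7).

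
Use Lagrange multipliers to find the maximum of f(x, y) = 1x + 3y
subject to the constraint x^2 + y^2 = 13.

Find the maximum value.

Set up Lagrange conditions: grad f = lambda * grad g
  1 = 2*lambda*x
  3 = 2*lambda*y
From these: x/y = 1/3, so x = 1t, y = 3t for some t.
Substitute into constraint: (1t)^2 + (3t)^2 = 13
  t^2 * 10 = 13
  t = sqrt(13/10)
Maximum = 1*x + 3*y = (1^2 + 3^2)*t = 10 * sqrt(13/10) = sqrt(130)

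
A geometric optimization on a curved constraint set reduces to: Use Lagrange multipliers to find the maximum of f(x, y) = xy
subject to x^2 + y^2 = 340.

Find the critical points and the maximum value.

Lagrange conditions: y = 2*lambda*x and x = 2*lambda*y
If x = 0 then y = 0, violating the constraint, so x, y != 0.
Dividing: y/x = x/y => x^2 = y^2 => y = x or y = -x
Constraint: 2x^2 = 340 => x^2 = 170 => x = +/-sqrt(170)
Critical points: (sqrt(170), sqrt(170)), (-sqrt(170), -sqrt(170)), (sqrt(170), -sqrt(170)), (-sqrt(170), sqrt(170))
  y = x:  xy = x^2 = 170  at (sqrt(170), sqrt(170)) and (-sqrt(170), -sqrt(170))
  y = -x: xy = -x^2 = -170 at (sqrt(170), -sqrt(170)) and (-sqrt(170), sqrt(170))
Maximum xy = 170 at (sqrt(170), sqrt(170)) and (-sqrt(170), -sqrt(170))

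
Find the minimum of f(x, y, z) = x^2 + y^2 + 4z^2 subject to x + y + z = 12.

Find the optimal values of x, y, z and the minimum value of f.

Using Lagrange multipliers on f = x^2 + y^2 + 4z^2 with constraint x + y + z = 12:
Conditions: 2*1*x = lambda, 2*1*y = lambda, 2*4*z = lambda
So x = lambda/2, y = lambda/2, z = lambda/8
Substituting into constraint: lambda * (9/8) = 12
lambda = 32/3
x = 16/3, y = 16/3, z = 4/3
Minimum value = 64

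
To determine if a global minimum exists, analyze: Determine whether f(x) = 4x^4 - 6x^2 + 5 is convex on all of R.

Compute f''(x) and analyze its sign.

f(x) = 4x^4 - 6x^2 + 5
f'(x) = 16x^3 + -12x
f''(x) = 48x^2 + -12
f''(0) = -12 < 0, so not convex near x = 0
Therefore, f is not globally convex on R.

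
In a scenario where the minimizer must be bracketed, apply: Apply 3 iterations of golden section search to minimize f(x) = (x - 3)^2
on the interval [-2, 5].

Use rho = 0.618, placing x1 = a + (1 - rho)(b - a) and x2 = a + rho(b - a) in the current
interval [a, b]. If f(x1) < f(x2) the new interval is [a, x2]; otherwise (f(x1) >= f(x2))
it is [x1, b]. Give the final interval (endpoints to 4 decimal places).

Golden section search for min of f(x) = (x - 3)^2 on [-2, 5].
Each step: x1 = a + (1 - rho)(b - a), x2 = a + rho(b - a); if f(x1) < f(x2) keep [a, x2], otherwise keep [x1, b].
Step 1: [-2.0000, 5.0000], x1=0.6740 (f=5.4103), x2=2.3260 (f=0.4543); f(x1) > f(x2) => keep [0.6740, 5.0000]
Step 2: [0.6740, 5.0000], x1=2.3265 (f=0.4536), x2=3.3475 (f=0.1207); f(x1) > f(x2) => keep [2.3265, 5.0000]
Step 3: [2.3265, 5.0000], x1=3.3478 (f=0.1210), x2=3.9787 (f=0.9579); f(x1) < f(x2) => keep [2.3265, 3.9787]
Final interval: [2.3265, 3.9787]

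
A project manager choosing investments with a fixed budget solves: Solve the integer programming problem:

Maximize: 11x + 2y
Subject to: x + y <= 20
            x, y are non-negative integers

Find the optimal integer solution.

Objective: 11x + 2y, constraint: x + y <= 20
Coefficient of x is 11 >= coefficient of y is 2, so allocate the entire budget to x.
Optimal: x = 20, y = 0, value = 220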